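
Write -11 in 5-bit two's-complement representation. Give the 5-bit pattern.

10101

|-11| = 11 = 01011 in 5 bits.
Invert the bits: 10100. Add 1: 10101.
Check: 10101 reads as 21 − 32 = -11.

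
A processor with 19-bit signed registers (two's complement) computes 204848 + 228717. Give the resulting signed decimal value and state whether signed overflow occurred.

204848 → 0110010000000110000
228717 → 0110111110101101101
  0110010000000110000
+ 0110111110101101101
= 1101001110110011101
Result 1101001110110011101: MSB = 1 → 433565 − 524288 = -90723.
Both addends are non-negative but the stored result is negative: signed overflow. The true value 204848 + 228717 = 433565 lies outside [-262144, 262143].

-90723; overflow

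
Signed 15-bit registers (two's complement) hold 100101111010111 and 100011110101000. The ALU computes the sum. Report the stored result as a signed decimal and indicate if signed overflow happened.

100101111010111 = -13353 (signed)
100011110101000 = -14424 (signed)
  100101111010111
+ 100011110101000
= 001001101111111  (discard carry-out 1)
Result 001001101111111: MSB = 0 → value 4991.
Both addends are negative but the stored result is non-negative: signed overflow. The true value -13353 + (-14424) = -27777 lies outside [-16384, 16383].

4991; overflow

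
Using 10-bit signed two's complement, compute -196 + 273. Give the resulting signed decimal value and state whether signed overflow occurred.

-196 → 1100111100
273 → 0100010001
  1100111100
+ 0100010001
= 0001001101  (discard carry-out 1)
Result 0001001101: MSB = 0 → value 77.
Addends have opposite signs, so signed overflow cannot occur.

77; no overflow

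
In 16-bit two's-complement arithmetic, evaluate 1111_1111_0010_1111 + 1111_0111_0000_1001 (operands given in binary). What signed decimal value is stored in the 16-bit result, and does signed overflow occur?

1111_1111_0010_1111 → 1111111100101111 = -209 (signed)
1111_0111_0000_1001 → 1111011100001001 = -2295 (signed)
  1111111100101111
+ 1111011100001001
= 1111011000111000  (discard carry-out 1)
Result 1111011000111000: MSB = 1 → 63032 − 65536 = -2504.
Both addends are negative and so is the stored result: no signed overflow.

-2504; no overflow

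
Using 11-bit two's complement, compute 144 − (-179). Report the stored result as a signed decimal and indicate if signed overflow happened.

144 → 00010010000
-179 → 11101001101
Subtract via negate-and-add: invert 11101001101 + 1 = 00010110011 (i.e. 179).
  00010010000
+ 00010110011
= 00101000011
Result 00101000011: MSB = 0 → value 323.
Both addends (after negating the subtrahend) are non-negative and so is the stored result: no signed overflow.

323; no overflow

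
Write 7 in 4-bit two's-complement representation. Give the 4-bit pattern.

0111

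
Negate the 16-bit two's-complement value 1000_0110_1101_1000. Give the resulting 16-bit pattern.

0111100100101000

Invert: 0111100100100111. Add 1: 0111100100101000.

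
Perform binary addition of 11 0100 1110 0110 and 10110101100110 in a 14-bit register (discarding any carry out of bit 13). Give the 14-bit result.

  11010011100110
+ 10110101100110
= 10001001001100  (discard carry-out 1)

10001001001100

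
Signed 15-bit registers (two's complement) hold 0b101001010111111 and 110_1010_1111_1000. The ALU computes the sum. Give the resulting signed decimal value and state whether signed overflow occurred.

15799; overflow

0b101001010111111 → 101001010111111 = -11585 (signed)
110_1010_1111_1000 → 110101011111000 = -5384 (signed)
  101001010111111
+ 110101011111000
= 011110110110111  (discard carry-out 1)
Result 011110110110111: MSB = 0 → value 15799.
Both addends are negative but the stored result is non-negative: signed overflow. The true value -11585 + (-5384) = -16969 lies outside [-16384, 16383].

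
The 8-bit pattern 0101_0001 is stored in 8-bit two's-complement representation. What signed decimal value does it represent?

81

MSB is 0, so the value is non-negative: 01010001 = 81.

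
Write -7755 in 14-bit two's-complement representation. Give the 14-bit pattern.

|-7755| = 7755 = 01111001001011 in 14 bits.
Invert the bits: 10000110110100. Add 1: 10000110110101.
Check: 10000110110101 reads as 8629 − 16384 = -7755.

10000110110101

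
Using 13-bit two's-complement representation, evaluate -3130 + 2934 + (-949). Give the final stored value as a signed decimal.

-1145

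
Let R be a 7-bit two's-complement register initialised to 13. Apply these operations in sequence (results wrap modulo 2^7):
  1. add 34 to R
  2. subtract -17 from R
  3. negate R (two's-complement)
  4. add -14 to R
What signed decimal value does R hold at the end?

50

Start: R = 13 = 0001101.
R = 13 + 34 = 47 = 0101111
R = 47 − (-17) = 64; wraps to -64 = 1000000
R = −(-64) = 64; wraps to -64 = 1000000
R = -64 + (-14) = -78; wraps to 50 = 0110010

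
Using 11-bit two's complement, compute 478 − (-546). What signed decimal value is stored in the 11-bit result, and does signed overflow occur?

-1024; overflow

478 → 00111011110
-546 → 10111011110
Subtract via negate-and-add: invert 10111011110 + 1 = 01000100010 (i.e. 546).
  00111011110
+ 01000100010
= 10000000000
Result 10000000000: MSB = 1 → 1024 − 2048 = -1024.
Both addends (after negating the subtrahend) are non-negative but the stored result is negative: signed overflow. The true value 478 − (-546) = 1024 lies outside [-1024, 1023].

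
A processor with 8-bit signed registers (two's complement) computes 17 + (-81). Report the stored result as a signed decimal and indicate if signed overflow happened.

-64; no overflow

17 → 00010001
-81 → 10101111
  00010001
+ 10101111
= 11000000
Result 11000000: MSB = 1 → 192 − 256 = -64.
Addends have opposite signs, so signed overflow cannot occur.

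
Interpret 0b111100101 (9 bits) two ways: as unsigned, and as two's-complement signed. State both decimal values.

unsigned = 485, signed = -27

Unsigned: 111100101 = 485.
Signed: MSB=1 → 485 − 512 = -27.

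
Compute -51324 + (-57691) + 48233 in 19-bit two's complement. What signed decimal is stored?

-51324 + (-57691) = -109015 (1100101011000101001)
-109015 + 48233 = -60782 (1110001001010010010)

-60782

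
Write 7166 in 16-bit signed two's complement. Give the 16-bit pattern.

0001101111111110

7166 is non-negative, so write it directly in 16 bits: 0001101111111110.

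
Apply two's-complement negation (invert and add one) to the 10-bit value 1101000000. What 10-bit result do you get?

0011000000

Invert: 0010111111. Add 1: 0011000000.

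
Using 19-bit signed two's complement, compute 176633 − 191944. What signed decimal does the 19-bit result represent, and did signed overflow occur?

176633 → 0101011000111111001
191944 → 0101110110111001000
Subtract via negate-and-add: invert 0101110110111001000 + 1 = 1010001001000111000 (i.e. -191944).
  0101011000111111001
+ 1010001001000111000
= 1111100010000110001
Result 1111100010000110001: MSB = 1 → 508977 − 524288 = -15311.
Addends (after negating the subtrahend) have opposite signs, so signed overflow cannot occur.

-15311; no overflow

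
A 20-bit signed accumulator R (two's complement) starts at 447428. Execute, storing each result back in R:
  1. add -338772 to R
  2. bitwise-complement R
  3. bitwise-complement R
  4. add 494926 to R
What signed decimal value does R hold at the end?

-444994

Start: R = 447428 = 01101101001111000100.
R = 447428 + (-338772) = 108656 = 00011010100001110000
R = NOT 00011010100001110000 = 11100101011110001111 = -108657
R = NOT 11100101011110001111 = 00011010100001110000 = 108656
R = 108656 + 494926 = 603582; wraps to -444994 = 10010011010110111110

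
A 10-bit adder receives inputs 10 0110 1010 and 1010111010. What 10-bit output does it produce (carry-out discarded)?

  1001101010
+ 1010111010
= 0100100100  (discard carry-out 1)

0100100100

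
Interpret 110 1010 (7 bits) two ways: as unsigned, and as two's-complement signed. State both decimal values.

Unsigned: 1101010 = 106.
Signed: MSB=1 → 106 − 128 = -22.

unsigned = 106, signed = -22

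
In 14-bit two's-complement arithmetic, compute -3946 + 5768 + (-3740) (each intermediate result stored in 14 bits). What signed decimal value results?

-1918

-3946 + 5768 = 1822 (00011100011110)
1822 + (-3740) = -1918 (11100010000010)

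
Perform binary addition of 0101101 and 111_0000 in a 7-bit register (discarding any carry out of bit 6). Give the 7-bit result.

  0101101
+ 1110000
= 0011101  (discard carry-out 1)

0011101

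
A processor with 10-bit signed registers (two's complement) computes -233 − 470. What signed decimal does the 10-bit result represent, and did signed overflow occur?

321; overflow

-233 → 1100010111
470 → 0111010110
Subtract via negate-and-add: invert 0111010110 + 1 = 1000101010 (i.e. -470).
  1100010111
+ 1000101010
= 0101000001  (discard carry-out 1)
Result 0101000001: MSB = 0 → value 321.
Both addends (after negating the subtrahend) are negative but the stored result is non-negative: signed overflow. The true value -233 − 470 = -703 lies outside [-512, 511].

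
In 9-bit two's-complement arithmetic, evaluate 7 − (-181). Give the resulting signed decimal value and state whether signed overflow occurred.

188; no overflow

7 → 000000111
-181 → 101001011
Subtract via negate-and-add: invert 101001011 + 1 = 010110101 (i.e. 181).
  000000111
+ 010110101
= 010111100
Result 010111100: MSB = 0 → value 188.
Both addends (after negating the subtrahend) are non-negative and so is the stored result: no signed overflow.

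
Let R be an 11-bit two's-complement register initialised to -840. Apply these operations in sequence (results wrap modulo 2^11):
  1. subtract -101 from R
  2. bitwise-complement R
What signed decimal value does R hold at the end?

Start: R = -840 = 10010111000.
R = -840 − (-101) = -739 = 10100011101
R = NOT 10100011101 = 01011100010 = 738

738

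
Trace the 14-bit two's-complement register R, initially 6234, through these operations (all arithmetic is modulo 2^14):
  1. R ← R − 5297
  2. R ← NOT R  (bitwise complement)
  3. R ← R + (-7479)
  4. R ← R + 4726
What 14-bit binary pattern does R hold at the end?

11000110010101

Start: R = 6234 = 01100001011010.
R = 6234 − 5297 = 937 = 00001110101001
R = NOT 00001110101001 = 11110001010110 = -938
R = -938 + (-7479) = -8417; wraps to 7967 = 01111100011111
R = 7967 + 4726 = 12693; wraps to -3691 = 11000110010101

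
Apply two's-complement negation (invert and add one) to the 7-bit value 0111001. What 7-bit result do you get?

Invert: 1000110. Add 1: 1000111.
Check: 0111001 = 57, 1000111 = -57.

1000111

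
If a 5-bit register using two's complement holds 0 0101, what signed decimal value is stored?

MSB is 0, so the value is non-negative: 00101 = 5.

5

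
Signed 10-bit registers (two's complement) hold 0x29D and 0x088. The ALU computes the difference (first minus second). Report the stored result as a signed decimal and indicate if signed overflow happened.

-491; no overflow

0x29D = 1010011101 = -355 (signed)
0x088 = 0010001000 = 136 (signed)
Subtract via negate-and-add: invert 0010001000 + 1 = 1101111000 (i.e. -136).
  1010011101
+ 1101111000
= 1000010101  (discard carry-out 1)
Result 1000010101: MSB = 1 → 533 − 1024 = -491.
Both addends (after negating the subtrahend) are negative and so is the stored result: no signed overflow.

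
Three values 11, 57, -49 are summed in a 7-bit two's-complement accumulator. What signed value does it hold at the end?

11 + 57 = 68 → wraps to -60 (1000100)
-60 + (-49) = -109 → wraps to 19 (0010011)

19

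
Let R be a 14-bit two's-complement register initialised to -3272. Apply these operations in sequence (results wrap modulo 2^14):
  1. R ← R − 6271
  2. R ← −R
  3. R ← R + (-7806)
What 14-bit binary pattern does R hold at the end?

00011011001001

Start: R = -3272 = 11001100111000.
R = -3272 − 6271 = -9543; wraps to 6841 = 01101010111001
R = −(6841) = -6841 = 10010101000111
R = -6841 + (-7806) = -14647; wraps to 1737 = 00011011001001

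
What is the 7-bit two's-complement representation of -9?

|-9| = 9 = 0001001 in 7 bits.
Invert the bits: 1110110. Add 1: 1110111.
Check: 1110111 reads as 119 − 128 = -9.

1110111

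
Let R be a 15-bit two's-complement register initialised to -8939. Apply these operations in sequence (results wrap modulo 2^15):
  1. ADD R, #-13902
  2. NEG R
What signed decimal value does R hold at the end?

Start: R = -8939 = 101110100010101.
R = -8939 + (-13902) = -22841; wraps to 9927 = 010011011000111
R = −(9927) = -9927 = 101100100111001

-9927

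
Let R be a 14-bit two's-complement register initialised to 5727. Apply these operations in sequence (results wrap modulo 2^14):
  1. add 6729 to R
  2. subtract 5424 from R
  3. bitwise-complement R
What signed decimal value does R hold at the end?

Start: R = 5727 = 01011001011111.
R = 5727 + 6729 = 12456; wraps to -3928 = 11000010101000
R = -3928 − 5424 = -9352; wraps to 7032 = 01101101111000
R = NOT 01101101111000 = 10010010000111 = -7033

-7033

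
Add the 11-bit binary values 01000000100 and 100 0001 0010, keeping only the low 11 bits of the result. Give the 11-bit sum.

  01000000100
+ 10000010010
= 11000010110

11000010110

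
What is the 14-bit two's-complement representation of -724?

11110100101100

|-724| = 724 = 00001011010100 in 14 bits.
Invert the bits: 11110100101011. Add 1: 11110100101100.
Check: 11110100101100 reads as 15660 − 16384 = -724.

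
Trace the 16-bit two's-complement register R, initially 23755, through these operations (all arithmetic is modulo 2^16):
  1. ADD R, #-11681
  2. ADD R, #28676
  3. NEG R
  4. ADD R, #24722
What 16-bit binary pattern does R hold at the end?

Start: R = 23755 = 0101110011001011.
R = 23755 + (-11681) = 12074 = 0010111100101010
R = 12074 + 28676 = 40750; wraps to -24786 = 1001111100101110
R = −(-24786) = 24786 = 0110000011010010
R = 24786 + 24722 = 49508; wraps to -16028 = 1100000101100100

1100000101100100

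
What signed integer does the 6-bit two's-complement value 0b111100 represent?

-4

MSB is 1, so the value is negative.
Unsigned reading: 60. Subtract 2^6 = 64: 60 − 64 = -4.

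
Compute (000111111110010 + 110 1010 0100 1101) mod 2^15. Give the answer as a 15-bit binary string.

  000111111110010
+ 110101001001101
= 111101000111111

111101000111111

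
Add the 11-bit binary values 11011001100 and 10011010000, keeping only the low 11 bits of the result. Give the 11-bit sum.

  11011001100
+ 10011010000
= 01110011100  (discard carry-out 1)

01110011100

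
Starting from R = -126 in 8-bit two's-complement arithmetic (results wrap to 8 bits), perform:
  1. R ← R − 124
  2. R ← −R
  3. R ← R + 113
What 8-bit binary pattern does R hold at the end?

Start: R = -126 = 10000010.
R = -126 − 124 = -250; wraps to 6 = 00000110
R = −(6) = -6 = 11111010
R = -6 + 113 = 107 = 01101011

01101011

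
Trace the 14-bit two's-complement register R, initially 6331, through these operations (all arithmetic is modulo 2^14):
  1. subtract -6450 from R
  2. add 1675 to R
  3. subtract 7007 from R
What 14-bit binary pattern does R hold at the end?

01110100011001

Start: R = 6331 = 01100010111011.
R = 6331 − (-6450) = 12781; wraps to -3603 = 11000111101101
R = -3603 + 1675 = -1928 = 11100001111000
R = -1928 − 7007 = -8935; wraps to 7449 = 01110100011001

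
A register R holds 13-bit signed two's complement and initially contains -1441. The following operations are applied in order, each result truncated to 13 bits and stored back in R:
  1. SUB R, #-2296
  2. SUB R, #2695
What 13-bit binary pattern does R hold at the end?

Start: R = -1441 = 1101001011111.
R = -1441 − (-2296) = 855 = 0001101010111
R = 855 − 2695 = -1840 = 1100011010000

1100011010000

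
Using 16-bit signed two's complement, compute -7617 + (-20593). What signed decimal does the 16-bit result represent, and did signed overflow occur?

-28210; no overflow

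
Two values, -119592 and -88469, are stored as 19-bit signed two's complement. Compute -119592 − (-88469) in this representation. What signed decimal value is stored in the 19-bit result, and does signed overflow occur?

-31123; no overflow

-119592 → 1100010110011011000
-88469 → 1101010011001101011
Subtract via negate-and-add: invert 1101010011001101011 + 1 = 0010101100110010101 (i.e. 88469).
  1100010110011011000
+ 0010101100110010101
= 1111000011001101101
Result 1111000011001101101: MSB = 1 → 493165 − 524288 = -31123.
Addends (after negating the subtrahend) have opposite signs, so signed overflow cannot occur.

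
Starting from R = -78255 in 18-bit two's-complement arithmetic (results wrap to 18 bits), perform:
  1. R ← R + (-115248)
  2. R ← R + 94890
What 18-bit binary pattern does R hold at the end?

Start: R = -78255 = 101100111001010001.
R = -78255 + (-115248) = -193503; wraps to 68641 = 010000110000100001
R = 68641 + 94890 = 163531; wraps to -98613 = 100111111011001011

100111111011001011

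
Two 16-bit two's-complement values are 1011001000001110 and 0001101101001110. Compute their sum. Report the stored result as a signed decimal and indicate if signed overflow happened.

-12964; no overflow

1011001000001110 = -19954 (signed)
0001101101001110 = 6990 (signed)
  1011001000001110
+ 0001101101001110
= 1100110101011100
Result 1100110101011100: MSB = 1 → 52572 − 65536 = -12964.
Addends have opposite signs, so signed overflow cannot occur.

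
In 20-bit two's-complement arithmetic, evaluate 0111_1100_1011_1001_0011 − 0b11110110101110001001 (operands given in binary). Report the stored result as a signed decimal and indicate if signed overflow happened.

-499702; overflow

0111_1100_1011_1001_0011 → 01111100101110010011 = 510867 (signed)
0b11110110101110001001 → 11110110101110001001 = -38007 (signed)
Subtract via negate-and-add: invert 11110110101110001001 + 1 = 00001001010001110111 (i.e. 38007).
  01111100101110010011
+ 00001001010001110111
= 10000110000000001010
Result 10000110000000001010: MSB = 1 → 548874 − 1048576 = -499702.
Both addends (after negating the subtrahend) are non-negative but the stored result is negative: signed overflow. The true value 510867 − (-38007) = 548874 lies outside [-524288, 524287].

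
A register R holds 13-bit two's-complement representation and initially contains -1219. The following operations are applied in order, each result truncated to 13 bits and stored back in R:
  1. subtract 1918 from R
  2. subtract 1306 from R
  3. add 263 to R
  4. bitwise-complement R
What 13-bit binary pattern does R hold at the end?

1000001010011

Start: R = -1219 = 1101100111101.
R = -1219 − 1918 = -3137 = 1001110111111
R = -3137 − 1306 = -4443; wraps to 3749 = 0111010100101
R = 3749 + 263 = 4012 = 0111110101100
R = NOT 0111110101100 = 1000001010011 = -4013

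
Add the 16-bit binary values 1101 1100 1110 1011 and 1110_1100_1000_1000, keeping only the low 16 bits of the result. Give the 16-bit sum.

1100100101110011

  1101110011101011
+ 1110110010001000
= 1100100101110011  (discard carry-out 1)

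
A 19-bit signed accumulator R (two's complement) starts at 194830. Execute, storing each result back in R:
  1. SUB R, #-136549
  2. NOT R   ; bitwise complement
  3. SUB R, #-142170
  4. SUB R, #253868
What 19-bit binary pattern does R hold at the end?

Start: R = 194830 = 0101111100100001110.
R = 194830 − (-136549) = 331379; wraps to -192909 = 1010000111001110011
R = NOT 1010000111001110011 = 0101111000110001100 = 192908
R = 192908 − (-142170) = 335078; wraps to -189210 = 1010001110011100110
R = -189210 − 253868 = -443078; wraps to 81210 = 0010011110100111010

0010011110100111010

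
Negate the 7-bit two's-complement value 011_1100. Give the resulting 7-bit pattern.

1000100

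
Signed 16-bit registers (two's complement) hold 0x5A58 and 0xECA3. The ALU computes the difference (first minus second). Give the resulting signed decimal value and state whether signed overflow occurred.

28085; no overflow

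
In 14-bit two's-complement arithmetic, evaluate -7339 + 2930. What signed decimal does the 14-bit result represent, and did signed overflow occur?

-7339 → 10001101010101
2930 → 00101101110010
  10001101010101
+ 00101101110010
= 10111011000111
Result 10111011000111: MSB = 1 → 11975 − 16384 = -4409.
Addends have opposite signs, so signed overflow cannot occur.

-4409; no overflow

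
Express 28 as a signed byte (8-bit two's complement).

28 is non-negative, so write it directly in 8 bits: 00011100.

00011100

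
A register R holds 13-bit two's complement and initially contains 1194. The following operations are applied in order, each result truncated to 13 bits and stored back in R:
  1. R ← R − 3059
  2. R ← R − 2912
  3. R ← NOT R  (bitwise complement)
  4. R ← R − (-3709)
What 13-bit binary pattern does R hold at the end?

Start: R = 1194 = 0010010101010.
R = 1194 − 3059 = -1865 = 1100010110111
R = -1865 − 2912 = -4777; wraps to 3415 = 0110101010111
R = NOT 0110101010111 = 1001010101000 = -3416
R = -3416 − (-3709) = 293 = 0000100100101

0000100100101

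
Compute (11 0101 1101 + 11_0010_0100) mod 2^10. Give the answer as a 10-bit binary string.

1010000001

  1101011101
+ 1100100100
= 1010000001  (discard carry-out 1)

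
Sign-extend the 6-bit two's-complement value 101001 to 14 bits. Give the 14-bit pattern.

MSB of 101001 is 1; replicate it into the new high bits.
11111111|101001 → 11111111101001 (still -23).

11111111101001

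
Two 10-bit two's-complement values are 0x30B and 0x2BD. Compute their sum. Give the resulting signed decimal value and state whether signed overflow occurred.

456; overflow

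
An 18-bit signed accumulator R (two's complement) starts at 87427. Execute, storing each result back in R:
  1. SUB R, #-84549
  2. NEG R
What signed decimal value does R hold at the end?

Start: R = 87427 = 010101010110000011.
R = 87427 − (-84549) = 171976; wraps to -90168 = 101001111111001000
R = −(-90168) = 90168 = 010110000000111000

90168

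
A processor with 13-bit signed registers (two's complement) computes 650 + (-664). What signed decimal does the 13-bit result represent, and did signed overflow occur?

650 → 0001010001010
-664 → 1110101101000
  0001010001010
+ 1110101101000
= 1111111110010
Result 1111111110010: MSB = 1 → 8178 − 8192 = -14.
Addends have opposite signs, so signed overflow cannot occur.

-14; no overflow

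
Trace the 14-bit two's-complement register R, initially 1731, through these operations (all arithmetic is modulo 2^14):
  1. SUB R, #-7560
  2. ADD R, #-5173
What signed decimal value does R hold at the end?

4118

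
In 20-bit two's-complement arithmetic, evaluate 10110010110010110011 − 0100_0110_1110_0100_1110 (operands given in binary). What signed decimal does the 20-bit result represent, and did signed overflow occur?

10110010110010110011 = -316237 (signed)
0100_0110_1110_0100_1110 → 01000110111001001110 = 290382 (signed)
Subtract via negate-and-add: invert 01000110111001001110 + 1 = 10111001000110110010 (i.e. -290382).
  10110010110010110011
+ 10111001000110110010
= 01101011111001100101  (discard carry-out 1)
Result 01101011111001100101: MSB = 0 → value 441957.
Both addends (after negating the subtrahend) are negative but the stored result is non-negative: signed overflow. The true value -316237 − 290382 = -606619 lies outside [-524288, 524287].

441957; overflow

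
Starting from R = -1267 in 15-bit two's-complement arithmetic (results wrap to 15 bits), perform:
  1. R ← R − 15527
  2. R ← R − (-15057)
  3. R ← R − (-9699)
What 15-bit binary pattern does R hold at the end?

Start: R = -1267 = 111101100001101.
R = -1267 − 15527 = -16794; wraps to 15974 = 011111001100110
R = 15974 − (-15057) = 31031; wraps to -1737 = 111100100110111
R = -1737 − (-9699) = 7962 = 001111100011010

001111100011010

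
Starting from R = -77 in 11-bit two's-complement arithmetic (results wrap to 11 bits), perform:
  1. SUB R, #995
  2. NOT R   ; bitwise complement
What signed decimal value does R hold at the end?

Start: R = -77 = 11110110011.
R = -77 − 995 = -1072; wraps to 976 = 01111010000
R = NOT 01111010000 = 10000101111 = -977

-977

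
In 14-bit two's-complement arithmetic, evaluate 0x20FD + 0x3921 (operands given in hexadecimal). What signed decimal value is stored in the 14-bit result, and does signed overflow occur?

6686; overflow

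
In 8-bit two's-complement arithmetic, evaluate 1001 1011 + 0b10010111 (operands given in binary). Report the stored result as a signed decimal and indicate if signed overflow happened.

50; overflow

1001 1011 → 10011011 = -101 (signed)
0b10010111 → 10010111 = -105 (signed)
  10011011
+ 10010111
= 00110010  (discard carry-out 1)
Result 00110010: MSB = 0 → value 50.
Both addends are negative but the stored result is non-negative: signed overflow. The true value -101 + (-105) = -206 lies outside [-128, 127].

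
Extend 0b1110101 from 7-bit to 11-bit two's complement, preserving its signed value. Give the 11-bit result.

11111110101

MSB of 1110101 is 1; replicate it into the new high bits.
1111|1110101 → 11111110101 (still -11).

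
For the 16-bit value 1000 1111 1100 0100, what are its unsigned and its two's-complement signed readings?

Unsigned: 1000111111000100 = 36804.
Signed: MSB=1 → 36804 − 65536 = -28732.

unsigned = 36804, signed = -28732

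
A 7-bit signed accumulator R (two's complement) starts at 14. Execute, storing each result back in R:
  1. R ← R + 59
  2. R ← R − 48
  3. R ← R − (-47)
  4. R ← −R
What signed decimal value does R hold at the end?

56

Start: R = 14 = 0001110.
R = 14 + 59 = 73; wraps to -55 = 1001001
R = -55 − 48 = -103; wraps to 25 = 0011001
R = 25 − (-47) = 72; wraps to -56 = 1001000
R = −(-56) = 56 = 0111000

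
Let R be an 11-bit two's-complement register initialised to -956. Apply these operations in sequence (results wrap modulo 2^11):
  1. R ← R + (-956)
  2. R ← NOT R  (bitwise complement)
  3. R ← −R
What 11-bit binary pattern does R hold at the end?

00010001001

Start: R = -956 = 10001000100.
R = -956 + (-956) = -1912; wraps to 136 = 00010001000
R = NOT 00010001000 = 11101110111 = -137
R = −(-137) = 137 = 00010001001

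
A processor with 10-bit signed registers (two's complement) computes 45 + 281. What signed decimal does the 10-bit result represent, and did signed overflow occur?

45 → 0000101101
281 → 0100011001
  0000101101
+ 0100011001
= 0101000110
Result 0101000110: MSB = 0 → value 326.
Both addends are non-negative and so is the stored result: no signed overflow.

326; no overflow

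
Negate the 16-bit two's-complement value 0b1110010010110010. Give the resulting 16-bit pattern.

0001101101001110

Invert: 0001101101001101. Add 1: 0001101101001110.
Check: 1110010010110010 = -6990, 0001101101001110 = 6990.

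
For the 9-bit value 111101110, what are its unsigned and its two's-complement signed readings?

unsigned = 494, signed = -18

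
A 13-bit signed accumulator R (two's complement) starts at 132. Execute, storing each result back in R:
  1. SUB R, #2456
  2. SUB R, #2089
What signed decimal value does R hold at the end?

Start: R = 132 = 0000010000100.
R = 132 − 2456 = -2324 = 1011011101100
R = -2324 − 2089 = -4413; wraps to 3779 = 0111011000011

3779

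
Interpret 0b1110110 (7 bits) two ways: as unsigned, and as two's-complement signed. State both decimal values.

Unsigned: 1110110 = 118.
Signed: MSB=1 → 118 − 128 = -10.

unsigned = 118, signed = -10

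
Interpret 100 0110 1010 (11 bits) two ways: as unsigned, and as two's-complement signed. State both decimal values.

unsigned = 1130, signed = -918

Unsigned: 10001101010 = 1130.
Signed: MSB=1 → 1130 − 2048 = -918.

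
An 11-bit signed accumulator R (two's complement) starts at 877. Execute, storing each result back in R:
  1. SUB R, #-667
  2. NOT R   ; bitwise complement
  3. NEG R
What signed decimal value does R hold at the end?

Start: R = 877 = 01101101101.
R = 877 − (-667) = 1544; wraps to -504 = 11000001000
R = NOT 11000001000 = 00111110111 = 503
R = −(503) = -503 = 11000001001

-503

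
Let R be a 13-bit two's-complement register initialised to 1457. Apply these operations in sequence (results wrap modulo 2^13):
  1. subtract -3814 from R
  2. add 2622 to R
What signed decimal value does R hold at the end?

Start: R = 1457 = 0010110110001.
R = 1457 − (-3814) = 5271; wraps to -2921 = 1010010010111
R = -2921 + 2622 = -299 = 1111011010101

-299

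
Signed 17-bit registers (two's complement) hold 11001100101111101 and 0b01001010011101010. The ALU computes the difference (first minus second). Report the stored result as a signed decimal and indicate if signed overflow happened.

-64365; no overflow

11001100101111101 = -26243 (signed)
0b01001010011101010 → 01001010011101010 = 38122 (signed)
Subtract via negate-and-add: invert 01001010011101010 + 1 = 10110101100010110 (i.e. -38122).
  11001100101111101
+ 10110101100010110
= 10000010010010011  (discard carry-out 1)
Result 10000010010010011: MSB = 1 → 66707 − 131072 = -64365.
Both addends (after negating the subtrahend) are negative and so is the stored result: no signed overflow.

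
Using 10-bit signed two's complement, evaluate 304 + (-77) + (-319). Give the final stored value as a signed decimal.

-92

304 + (-77) = 227 (0011100011)
227 + (-319) = -92 (1110100100)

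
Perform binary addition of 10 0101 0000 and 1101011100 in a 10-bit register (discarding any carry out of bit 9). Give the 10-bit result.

0110101100

  1001010000
+ 1101011100
= 0110101100  (discard carry-out 1)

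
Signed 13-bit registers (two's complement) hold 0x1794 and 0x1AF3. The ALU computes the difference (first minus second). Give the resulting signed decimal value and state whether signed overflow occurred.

-863; no overflow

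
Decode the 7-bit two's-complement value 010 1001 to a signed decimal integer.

MSB is 0, so the value is non-negative: 0101001 = 41.

41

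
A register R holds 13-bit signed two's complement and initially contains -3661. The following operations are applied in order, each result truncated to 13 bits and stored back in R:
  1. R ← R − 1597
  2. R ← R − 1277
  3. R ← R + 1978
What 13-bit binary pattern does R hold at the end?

0111000110011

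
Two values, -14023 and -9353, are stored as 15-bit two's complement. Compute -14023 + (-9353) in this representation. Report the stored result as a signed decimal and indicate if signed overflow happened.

-14023 → 100100100111001
-9353 → 101101101110111
  100100100111001
+ 101101101110111
= 010010010110000  (discard carry-out 1)
Result 010010010110000: MSB = 0 → value 9392.
Both addends are negative but the stored result is non-negative: signed overflow. The true value -14023 + (-9353) = -23376 lies outside [-16384, 16383].

9392; overflow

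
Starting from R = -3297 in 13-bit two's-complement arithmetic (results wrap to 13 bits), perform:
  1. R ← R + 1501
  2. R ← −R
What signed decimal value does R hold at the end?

Start: R = -3297 = 1001100011111.
R = -3297 + 1501 = -1796 = 1100011111100
R = −(-1796) = 1796 = 0011100000100

1796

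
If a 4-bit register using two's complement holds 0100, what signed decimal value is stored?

4

MSB is 0, so the value is non-negative: 0100 = 4.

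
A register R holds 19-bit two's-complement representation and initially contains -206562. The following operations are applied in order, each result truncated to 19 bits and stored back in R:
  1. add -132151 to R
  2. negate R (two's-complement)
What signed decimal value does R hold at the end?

-185575

Start: R = -206562 = 1001101100100011110.
R = -206562 + (-132151) = -338713; wraps to 185575 = 0101101010011100111
R = −(185575) = -185575 = 1010010101100011001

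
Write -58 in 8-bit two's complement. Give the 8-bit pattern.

11000110

|-58| = 58 = 00111010 in 8 bits.
Invert the bits: 11000101. Add 1: 11000110.
Check: 11000110 reads as 198 − 256 = -58.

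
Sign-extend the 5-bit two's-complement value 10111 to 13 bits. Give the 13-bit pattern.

1111111110111

MSB of 10111 is 1; replicate it into the new high bits.
11111111|10111 → 1111111110111 (still -9).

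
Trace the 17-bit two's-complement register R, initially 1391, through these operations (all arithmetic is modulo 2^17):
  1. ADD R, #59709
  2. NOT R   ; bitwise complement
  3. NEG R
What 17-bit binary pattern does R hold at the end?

01110111010101101

Start: R = 1391 = 00000010101101111.
R = 1391 + 59709 = 61100 = 01110111010101100
R = NOT 01110111010101100 = 10001000101010011 = -61101
R = −(-61101) = 61101 = 01110111010101101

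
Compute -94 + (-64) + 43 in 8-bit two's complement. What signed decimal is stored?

-115

-94 + (-64) = -158 → wraps to 98 (01100010)
98 + 43 = 141 → wraps to -115 (10001101)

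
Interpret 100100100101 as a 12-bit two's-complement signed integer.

-1755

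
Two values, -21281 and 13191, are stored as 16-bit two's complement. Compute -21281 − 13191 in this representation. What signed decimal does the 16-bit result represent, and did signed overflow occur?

-21281 → 1010110011011111
13191 → 0011001110000111
Subtract via negate-and-add: invert 0011001110000111 + 1 = 1100110001111001 (i.e. -13191).
  1010110011011111
+ 1100110001111001
= 0111100101011000  (discard carry-out 1)
Result 0111100101011000: MSB = 0 → value 31064.
Both addends (after negating the subtrahend) are negative but the stored result is non-negative: signed overflow. The true value -21281 − 13191 = -34472 lies outside [-32768, 32767].

31064; overflow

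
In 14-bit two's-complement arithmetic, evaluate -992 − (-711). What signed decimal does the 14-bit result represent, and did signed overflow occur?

-281; no overflow

-992 → 11110000100000
-711 → 11110100111001
Subtract via negate-and-add: invert 11110100111001 + 1 = 00001011000111 (i.e. 711).
  11110000100000
+ 00001011000111
= 11111011100111
Result 11111011100111: MSB = 1 → 16103 − 16384 = -281.
Addends (after negating the subtrahend) have opposite signs, so signed overflow cannot occur.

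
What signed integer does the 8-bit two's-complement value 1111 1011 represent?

-5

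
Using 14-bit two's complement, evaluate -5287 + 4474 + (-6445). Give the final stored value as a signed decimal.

-7258

-5287 + 4474 = -813 (11110011010011)
-813 + (-6445) = -7258 (10001110100110)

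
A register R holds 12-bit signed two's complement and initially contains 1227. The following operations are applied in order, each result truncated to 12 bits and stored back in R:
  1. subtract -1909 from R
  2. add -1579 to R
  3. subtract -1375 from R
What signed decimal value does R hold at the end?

Start: R = 1227 = 010011001011.
R = 1227 − (-1909) = 3136; wraps to -960 = 110001000000
R = -960 + (-1579) = -2539; wraps to 1557 = 011000010101
R = 1557 − (-1375) = 2932; wraps to -1164 = 101101110100

-1164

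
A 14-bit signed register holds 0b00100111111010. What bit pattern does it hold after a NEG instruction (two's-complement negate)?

11011000000110

Invert: 11011000000101. Add 1: 11011000000110.
Check: 00100111111010 = 2554, 11011000000110 = -2554.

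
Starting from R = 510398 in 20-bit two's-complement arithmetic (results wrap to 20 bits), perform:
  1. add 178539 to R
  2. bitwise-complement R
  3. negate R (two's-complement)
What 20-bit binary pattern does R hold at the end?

10101000001100101010

Start: R = 510398 = 01111100100110111110.
R = 510398 + 178539 = 688937; wraps to -359639 = 10101000001100101001
R = NOT 10101000001100101001 = 01010111110011010110 = 359638
R = −(359638) = -359638 = 10101000001100101010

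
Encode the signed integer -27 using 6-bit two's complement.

100101

|-27| = 27 = 011011 in 6 bits.
Invert the bits: 100100. Add 1: 100101.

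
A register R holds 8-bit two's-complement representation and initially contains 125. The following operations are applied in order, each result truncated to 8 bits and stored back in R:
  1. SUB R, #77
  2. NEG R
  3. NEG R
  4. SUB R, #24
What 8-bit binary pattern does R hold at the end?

00011000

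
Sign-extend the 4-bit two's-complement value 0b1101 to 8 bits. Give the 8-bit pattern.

MSB of 1101 is 1; replicate it into the new high bits.
1111|1101 → 11111101 (still -3).

11111101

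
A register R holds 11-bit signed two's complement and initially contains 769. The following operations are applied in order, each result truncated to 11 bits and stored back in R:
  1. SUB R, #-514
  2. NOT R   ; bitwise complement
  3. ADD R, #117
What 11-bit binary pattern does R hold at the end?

01101110001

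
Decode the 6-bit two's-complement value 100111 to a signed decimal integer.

MSB is 1, so the value is negative.
Invert: 011000. Add 1: 011001 = 25. So the value is −25.

-25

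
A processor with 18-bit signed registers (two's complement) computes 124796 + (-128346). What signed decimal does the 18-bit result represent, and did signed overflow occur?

124796 → 011110011101111100
-128346 → 100000101010100110
  011110011101111100
+ 100000101010100110
= 111111001000100010
Result 111111001000100010: MSB = 1 → 258594 − 262144 = -3550.
Addends have opposite signs, so signed overflow cannot occur.

-3550; no overflow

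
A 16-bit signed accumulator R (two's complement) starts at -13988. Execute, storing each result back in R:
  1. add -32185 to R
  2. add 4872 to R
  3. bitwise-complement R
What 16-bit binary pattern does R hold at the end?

Start: R = -13988 = 1100100101011100.
R = -13988 + (-32185) = -46173; wraps to 19363 = 0100101110100011
R = 19363 + 4872 = 24235 = 0101111010101011
R = NOT 0101111010101011 = 1010000101010100 = -24236

1010000101010100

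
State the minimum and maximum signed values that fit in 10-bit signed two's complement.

Minimum: −2^9 = -512.
Maximum: 2^9 − 1 = 511.

min = -512, max = 511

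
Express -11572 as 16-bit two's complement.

1101001011001100

|-11572| = 11572 = 0010110100110100 in 16 bits.
Invert the bits: 1101001011001011. Add 1: 1101001011001100.
Check: 1101001011001100 reads as 53964 − 65536 = -11572.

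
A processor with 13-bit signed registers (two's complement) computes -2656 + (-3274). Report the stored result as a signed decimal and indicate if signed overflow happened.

2262; overflow

-2656 → 1010110100000
-3274 → 1001100110110
  1010110100000
+ 1001100110110
= 0100011010110  (discard carry-out 1)
Result 0100011010110: MSB = 0 → value 2262.
Both addends are negative but the stored result is non-negative: signed overflow. The true value -2656 + (-3274) = -5930 lies outside [-4096, 4095].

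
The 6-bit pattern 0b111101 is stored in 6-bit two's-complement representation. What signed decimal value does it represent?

-3

MSB is 1, so the value is negative.
Invert: 000010. Add 1: 000011 = 3. So the value is −3.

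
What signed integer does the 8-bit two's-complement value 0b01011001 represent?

MSB is 0, so the value is non-negative: 01011001 = 89.

89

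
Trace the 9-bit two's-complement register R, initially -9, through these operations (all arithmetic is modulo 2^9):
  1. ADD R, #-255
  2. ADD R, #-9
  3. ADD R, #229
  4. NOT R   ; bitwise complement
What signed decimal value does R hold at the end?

Start: R = -9 = 111110111.
R = -9 + (-255) = -264; wraps to 248 = 011111000
R = 248 + (-9) = 239 = 011101111
R = 239 + 229 = 468; wraps to -44 = 111010100
R = NOT 111010100 = 000101011 = 43

43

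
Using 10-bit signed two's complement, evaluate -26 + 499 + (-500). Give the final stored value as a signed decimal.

-27

-26 + 499 = 473 (0111011001)
473 + (-500) = -27 (1111100101)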